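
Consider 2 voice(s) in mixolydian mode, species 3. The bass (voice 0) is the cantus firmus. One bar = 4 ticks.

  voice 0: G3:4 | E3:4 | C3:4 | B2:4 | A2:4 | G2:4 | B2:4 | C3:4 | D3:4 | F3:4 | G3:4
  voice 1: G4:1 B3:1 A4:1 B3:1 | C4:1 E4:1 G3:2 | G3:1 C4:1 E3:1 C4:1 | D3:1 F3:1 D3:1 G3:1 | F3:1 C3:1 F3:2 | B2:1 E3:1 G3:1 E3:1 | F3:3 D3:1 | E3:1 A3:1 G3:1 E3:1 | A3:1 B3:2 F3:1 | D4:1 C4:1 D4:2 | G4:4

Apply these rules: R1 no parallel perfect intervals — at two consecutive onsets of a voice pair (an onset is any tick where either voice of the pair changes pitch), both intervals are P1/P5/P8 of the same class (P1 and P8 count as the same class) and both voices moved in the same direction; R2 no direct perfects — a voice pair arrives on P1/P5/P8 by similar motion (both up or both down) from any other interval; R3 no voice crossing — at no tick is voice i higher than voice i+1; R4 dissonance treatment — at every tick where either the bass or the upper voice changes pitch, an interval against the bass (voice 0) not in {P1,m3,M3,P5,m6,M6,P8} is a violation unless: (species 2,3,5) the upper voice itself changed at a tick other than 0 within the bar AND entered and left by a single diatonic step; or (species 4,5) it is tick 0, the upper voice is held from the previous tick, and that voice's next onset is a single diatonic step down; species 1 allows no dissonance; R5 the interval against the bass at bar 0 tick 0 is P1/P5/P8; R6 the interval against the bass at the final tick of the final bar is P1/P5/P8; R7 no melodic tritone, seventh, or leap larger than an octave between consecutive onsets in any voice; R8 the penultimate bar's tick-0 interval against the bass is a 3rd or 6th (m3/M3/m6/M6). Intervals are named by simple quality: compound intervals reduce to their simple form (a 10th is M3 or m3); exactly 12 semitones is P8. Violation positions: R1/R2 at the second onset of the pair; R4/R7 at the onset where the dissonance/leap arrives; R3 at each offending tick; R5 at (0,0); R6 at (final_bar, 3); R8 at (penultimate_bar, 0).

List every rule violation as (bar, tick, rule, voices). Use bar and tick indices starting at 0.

bar 0: v0=G3 v1=G4 downbeat P8
bar 1: v0=E3 v1=C4 downbeat m6
bar 2: v0=C3 v1=G3 downbeat P5
bar 3: v0=B2 v1=D3 downbeat m3
bar 4: v0=A2 v1=F3 downbeat m6
bar 5: v0=G2 v1=B2 downbeat M3
bar 6: v0=B2 v1=F3 downbeat TT
bar 7: v0=C3 v1=E3 downbeat M3
bar 8: v0=D3 v1=A3 downbeat P5
bar 9: v0=F3 v1=D4 downbeat M6
bar 10: v0=G3 v1=G4 downbeat P8
  -> R4 @ bar 0 tick 2 v(0, 1): G3/A4 M2 untreated
  -> R7 @ bar 0 tick 2 v(1,): B3->A4 leap 10st
  -> R7 @ bar 0 tick 3 v(1,): A4->B3 leap 10st
  -> R7 @ bar 3 tick 0 v(1,): C4->D3 leap 10st
  -> R4 @ bar 3 tick 1 v(0, 1): B2/F3 TT untreated
  -> R7 @ bar 5 tick 0 v(1,): F3->B2 leap 6st
  -> R4 @ bar 6 tick 0 v(0, 1): B2/F3 TT untreated
  -> R2 @ bar 8 tick 0 v(0, 1): C3/E3 M3 -> D3/A3 P5 similar
  -> R7 @ bar 8 tick 3 v(1,): B3->F3 leap 6st
  -> R2 @ bar 10 tick 0 v(0, 1): F3/D4 M6 -> G3/G4 P8 similar

(0, 2, R4, (0, 1))
(0, 2, R7, (1,))
(0, 3, R7, (1,))
(3, 0, R7, (1,))
(3, 1, R4, (0, 1))
(5, 0, R7, (1,))
(6, 0, R4, (0, 1))
(8, 0, R2, (0, 1))
(8, 3, R7, (1,))
(10, 0, R2, (0, 1))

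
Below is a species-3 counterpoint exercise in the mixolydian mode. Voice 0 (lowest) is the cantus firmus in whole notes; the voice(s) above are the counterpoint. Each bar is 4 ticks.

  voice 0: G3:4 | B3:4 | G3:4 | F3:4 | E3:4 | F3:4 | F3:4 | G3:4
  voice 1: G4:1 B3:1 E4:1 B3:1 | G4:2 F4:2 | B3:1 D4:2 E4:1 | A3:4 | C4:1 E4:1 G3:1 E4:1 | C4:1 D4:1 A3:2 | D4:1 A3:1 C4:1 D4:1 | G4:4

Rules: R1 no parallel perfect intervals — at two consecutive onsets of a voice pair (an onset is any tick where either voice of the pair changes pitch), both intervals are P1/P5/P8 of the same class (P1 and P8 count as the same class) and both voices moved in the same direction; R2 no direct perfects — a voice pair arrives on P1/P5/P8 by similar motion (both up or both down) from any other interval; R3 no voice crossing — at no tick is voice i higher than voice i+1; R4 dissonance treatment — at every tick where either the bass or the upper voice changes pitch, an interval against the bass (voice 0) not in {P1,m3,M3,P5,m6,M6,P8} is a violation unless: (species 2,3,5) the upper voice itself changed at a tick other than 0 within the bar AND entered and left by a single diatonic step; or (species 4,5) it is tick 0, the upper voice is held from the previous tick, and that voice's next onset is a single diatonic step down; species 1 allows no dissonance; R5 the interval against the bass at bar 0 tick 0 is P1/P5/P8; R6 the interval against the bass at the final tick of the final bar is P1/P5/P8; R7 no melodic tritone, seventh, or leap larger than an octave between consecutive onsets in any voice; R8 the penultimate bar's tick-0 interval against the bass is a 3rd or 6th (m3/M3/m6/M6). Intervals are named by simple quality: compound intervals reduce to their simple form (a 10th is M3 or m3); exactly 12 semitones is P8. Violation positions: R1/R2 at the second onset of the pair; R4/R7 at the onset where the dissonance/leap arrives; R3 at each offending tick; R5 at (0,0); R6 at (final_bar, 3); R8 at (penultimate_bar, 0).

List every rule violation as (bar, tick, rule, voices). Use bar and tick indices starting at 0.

(1, 2, R4, (0, 1))
(2, 0, R7, (1,))
(7, 0, R2, (0, 1))

bar 0: v0=G3 v1=G4 downbeat P8
bar 1: v0=B3 v1=G4 downbeat m6
bar 2: v0=G3 v1=B3 downbeat M3
bar 3: v0=F3 v1=A3 downbeat M3
bar 4: v0=E3 v1=C4 downbeat m6
bar 5: v0=F3 v1=C4 downbeat P5
bar 6: v0=F3 v1=D4 downbeat M6
bar 7: v0=G3 v1=G4 downbeat P8
  -> R4 @ bar 1 tick 2 v(0, 1): B3/F4 TT untreated
  -> R7 @ bar 2 tick 0 v(1,): F4->B3 leap 6st
  -> R2 @ bar 7 tick 0 v(0, 1): F3/D4 M6 -> G3/G4 P8 similar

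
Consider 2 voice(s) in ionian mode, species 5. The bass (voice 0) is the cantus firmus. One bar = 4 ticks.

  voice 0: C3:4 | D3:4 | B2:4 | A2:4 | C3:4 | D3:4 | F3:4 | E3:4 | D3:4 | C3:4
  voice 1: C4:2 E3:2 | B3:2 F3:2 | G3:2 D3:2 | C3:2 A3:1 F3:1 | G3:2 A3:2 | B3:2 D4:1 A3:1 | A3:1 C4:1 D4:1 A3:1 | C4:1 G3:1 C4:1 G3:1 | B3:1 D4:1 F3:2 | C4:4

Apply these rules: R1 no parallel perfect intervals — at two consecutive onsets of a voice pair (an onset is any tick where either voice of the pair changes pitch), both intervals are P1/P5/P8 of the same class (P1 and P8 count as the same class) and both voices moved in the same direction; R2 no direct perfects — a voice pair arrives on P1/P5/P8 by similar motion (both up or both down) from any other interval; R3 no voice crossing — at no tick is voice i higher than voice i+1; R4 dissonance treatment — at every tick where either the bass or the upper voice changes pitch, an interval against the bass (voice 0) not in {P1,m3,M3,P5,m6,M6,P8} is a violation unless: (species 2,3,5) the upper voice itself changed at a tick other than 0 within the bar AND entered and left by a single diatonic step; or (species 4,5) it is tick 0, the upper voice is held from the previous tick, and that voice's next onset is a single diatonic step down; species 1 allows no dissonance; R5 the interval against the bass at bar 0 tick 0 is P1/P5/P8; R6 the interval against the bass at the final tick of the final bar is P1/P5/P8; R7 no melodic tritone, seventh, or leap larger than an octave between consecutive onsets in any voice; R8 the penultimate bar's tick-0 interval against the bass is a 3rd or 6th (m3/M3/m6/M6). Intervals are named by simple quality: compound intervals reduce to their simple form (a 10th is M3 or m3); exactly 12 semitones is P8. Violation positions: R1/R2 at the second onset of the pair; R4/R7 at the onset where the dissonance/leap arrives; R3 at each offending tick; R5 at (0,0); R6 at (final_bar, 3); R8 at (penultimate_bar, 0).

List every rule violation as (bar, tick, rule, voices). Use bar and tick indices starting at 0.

bar 0: v0=C3 v1=C4 downbeat P8
bar 1: v0=D3 v1=B3 downbeat M6
bar 2: v0=B2 v1=G3 downbeat m6
bar 3: v0=A2 v1=C3 downbeat m3
bar 4: v0=C3 v1=G3 downbeat P5
bar 5: v0=D3 v1=B3 downbeat M6
bar 6: v0=F3 v1=A3 downbeat M3
bar 7: v0=E3 v1=C4 downbeat m6
bar 8: v0=D3 v1=B3 downbeat M6
bar 9: v0=C3 v1=C4 downbeat P8
  -> R7 @ bar 1 tick 2 v(1,): B3->F3 leap 6st
  -> R2 @ bar 4 tick 0 v(0, 1): A2/F3 m6 -> C3/G3 P5 similar

(1, 2, R7, (1,))
(4, 0, R2, (0, 1))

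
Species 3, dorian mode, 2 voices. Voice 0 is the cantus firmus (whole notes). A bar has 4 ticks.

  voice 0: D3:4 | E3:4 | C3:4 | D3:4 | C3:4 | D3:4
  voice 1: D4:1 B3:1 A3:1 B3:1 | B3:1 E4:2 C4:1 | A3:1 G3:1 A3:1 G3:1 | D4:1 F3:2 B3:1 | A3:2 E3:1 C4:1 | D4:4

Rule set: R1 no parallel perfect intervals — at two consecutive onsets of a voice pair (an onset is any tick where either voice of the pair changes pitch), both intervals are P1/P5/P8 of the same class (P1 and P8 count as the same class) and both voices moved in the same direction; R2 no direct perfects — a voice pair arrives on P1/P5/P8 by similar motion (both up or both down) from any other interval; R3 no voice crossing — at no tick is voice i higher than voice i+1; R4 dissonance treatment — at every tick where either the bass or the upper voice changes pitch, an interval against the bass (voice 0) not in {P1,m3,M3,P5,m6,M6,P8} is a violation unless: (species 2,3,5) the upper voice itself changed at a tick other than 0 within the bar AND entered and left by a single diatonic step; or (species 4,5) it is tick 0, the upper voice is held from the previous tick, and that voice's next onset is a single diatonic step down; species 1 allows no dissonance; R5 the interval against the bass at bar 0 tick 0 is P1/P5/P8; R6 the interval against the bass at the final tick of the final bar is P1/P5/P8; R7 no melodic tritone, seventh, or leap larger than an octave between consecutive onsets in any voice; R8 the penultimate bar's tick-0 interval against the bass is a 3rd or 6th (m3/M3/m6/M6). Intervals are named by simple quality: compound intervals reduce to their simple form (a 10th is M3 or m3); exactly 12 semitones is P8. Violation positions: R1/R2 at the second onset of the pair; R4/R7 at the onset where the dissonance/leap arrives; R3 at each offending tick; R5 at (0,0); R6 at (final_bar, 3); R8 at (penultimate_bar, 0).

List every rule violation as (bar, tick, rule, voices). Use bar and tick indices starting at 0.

bar 0: v0=D3 v1=D4 downbeat P8
bar 1: v0=E3 v1=B3 downbeat P5
bar 2: v0=C3 v1=A3 downbeat M6
bar 3: v0=D3 v1=D4 downbeat P8
bar 4: v0=C3 v1=A3 downbeat M6
bar 5: v0=D3 v1=D4 downbeat P8
  -> R2 @ bar 3 tick 0 v(0, 1): C3/G3 P5 -> D3/D4 P8 similar
  -> R7 @ bar 3 tick 3 v(1,): F3->B3 leap 6st
  -> R1 @ bar 5 tick 0 v(0, 1): C3/C4 P8 -> D3/D4 P8 similar

(3, 0, R2, (0, 1))
(3, 3, R7, (1,))
(5, 0, R1, (0, 1))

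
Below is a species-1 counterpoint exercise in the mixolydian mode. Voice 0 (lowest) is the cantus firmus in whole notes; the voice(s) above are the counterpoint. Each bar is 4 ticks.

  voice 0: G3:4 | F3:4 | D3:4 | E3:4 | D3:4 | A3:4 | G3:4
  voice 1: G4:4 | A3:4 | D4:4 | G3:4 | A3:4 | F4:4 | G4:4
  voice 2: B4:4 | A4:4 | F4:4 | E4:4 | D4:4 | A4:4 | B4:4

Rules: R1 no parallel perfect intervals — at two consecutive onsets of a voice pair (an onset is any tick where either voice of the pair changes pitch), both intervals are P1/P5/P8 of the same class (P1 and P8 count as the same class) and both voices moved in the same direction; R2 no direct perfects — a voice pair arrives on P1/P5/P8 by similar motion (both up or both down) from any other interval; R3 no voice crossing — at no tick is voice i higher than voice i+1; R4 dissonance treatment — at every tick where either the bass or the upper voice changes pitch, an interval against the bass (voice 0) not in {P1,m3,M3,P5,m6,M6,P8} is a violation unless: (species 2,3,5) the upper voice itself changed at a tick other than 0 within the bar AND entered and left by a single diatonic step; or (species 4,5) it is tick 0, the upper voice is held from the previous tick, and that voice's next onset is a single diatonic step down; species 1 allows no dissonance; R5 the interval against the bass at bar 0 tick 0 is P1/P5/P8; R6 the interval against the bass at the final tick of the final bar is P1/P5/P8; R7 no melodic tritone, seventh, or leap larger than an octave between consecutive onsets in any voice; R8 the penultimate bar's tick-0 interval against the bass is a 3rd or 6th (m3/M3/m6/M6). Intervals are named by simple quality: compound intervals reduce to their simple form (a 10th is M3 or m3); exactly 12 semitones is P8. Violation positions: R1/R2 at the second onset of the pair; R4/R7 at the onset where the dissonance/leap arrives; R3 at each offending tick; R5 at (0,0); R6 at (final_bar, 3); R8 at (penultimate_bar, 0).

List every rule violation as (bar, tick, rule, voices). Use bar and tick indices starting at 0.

(0, 0, R5, (0, 2))
(1, 0, R2, (1, 2))
(1, 0, R7, (1,))
(4, 0, R1, (0, 2))
(5, 0, R1, (0, 2))
(5, 0, R8, (0, 2))
(6, 3, R6, (0, 2))

bar 0: v0=G3 v1=G4 v2=B4 downbeat M3
bar 1: v0=F3 v1=A3 v2=A4 downbeat M3
bar 2: v0=D3 v1=D4 v2=F4 downbeat m3
bar 3: v0=E3 v1=G3 v2=E4 downbeat P8
bar 4: v0=D3 v1=A3 v2=D4 downbeat P8
bar 5: v0=A3 v1=F4 v2=A4 downbeat P8
bar 6: v0=G3 v1=G4 v2=B4 downbeat M3
  -> R5 @ bar 0 tick 0 v(0, 2): opens on M3
  -> R2 @ bar 1 tick 0 v(1, 2): G4/B4 M3 -> A3/A4 P8 similar
  -> R7 @ bar 1 tick 0 v(1,): G4->A3 leap 10st
  -> R1 @ bar 4 tick 0 v(0, 2): E3/E4 P8 -> D3/D4 P8 similar
  -> R1 @ bar 5 tick 0 v(0, 2): D3/D4 P8 -> A3/A4 P8 similar
  -> R8 @ bar 5 tick 0 v(0, 2): penult P8 not 3rd/6th
  -> R6 @ bar 6 tick 3 v(0, 2): closes on M3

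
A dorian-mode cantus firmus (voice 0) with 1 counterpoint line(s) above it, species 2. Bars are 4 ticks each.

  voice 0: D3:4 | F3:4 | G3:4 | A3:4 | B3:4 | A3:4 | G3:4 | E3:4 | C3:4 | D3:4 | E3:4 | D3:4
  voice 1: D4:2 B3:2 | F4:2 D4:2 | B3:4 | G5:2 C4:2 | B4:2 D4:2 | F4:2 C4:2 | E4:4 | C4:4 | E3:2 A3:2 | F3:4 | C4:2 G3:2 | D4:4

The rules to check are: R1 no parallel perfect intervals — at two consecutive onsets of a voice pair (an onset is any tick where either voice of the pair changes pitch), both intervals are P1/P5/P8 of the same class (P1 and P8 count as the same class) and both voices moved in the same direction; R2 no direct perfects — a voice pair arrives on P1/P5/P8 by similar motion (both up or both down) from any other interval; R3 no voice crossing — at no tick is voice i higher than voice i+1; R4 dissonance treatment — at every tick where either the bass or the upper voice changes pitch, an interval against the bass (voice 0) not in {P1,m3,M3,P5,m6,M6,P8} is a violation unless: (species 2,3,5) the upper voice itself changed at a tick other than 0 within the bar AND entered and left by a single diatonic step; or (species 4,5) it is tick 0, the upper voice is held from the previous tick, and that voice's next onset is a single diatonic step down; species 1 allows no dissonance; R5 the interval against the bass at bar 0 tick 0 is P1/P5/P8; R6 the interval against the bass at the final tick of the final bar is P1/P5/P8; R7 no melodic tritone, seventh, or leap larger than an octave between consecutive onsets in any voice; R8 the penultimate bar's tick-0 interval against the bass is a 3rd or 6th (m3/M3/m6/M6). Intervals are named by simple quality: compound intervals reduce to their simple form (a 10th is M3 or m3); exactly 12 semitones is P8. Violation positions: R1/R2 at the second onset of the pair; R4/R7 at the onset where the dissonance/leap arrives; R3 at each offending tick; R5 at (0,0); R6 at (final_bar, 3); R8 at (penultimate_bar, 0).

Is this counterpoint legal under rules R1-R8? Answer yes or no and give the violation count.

bar 0: v0=D3 v1=D4 (P8)
bar 1: v0=F3 v1=F4 (P8)
bar 2: v0=G3 v1=B3 (M3)
bar 3: v0=A3 v1=G5 (m7)
bar 4: v0=B3 v1=B4 (P8)
bar 5: v0=A3 v1=F4 (m6)
bar 6: v0=G3 v1=E4 (M6)
bar 7: v0=E3 v1=C4 (m6)
bar 8: v0=C3 v1=E3 (M3)
bar 9: v0=D3 v1=F3 (m3)
bar 10: v0=E3 v1=C4 (m6)
bar 11: v0=D3 v1=D4 (P8)
  R2 @ bar1.0: D3/B3 M6 -> F3/F4 P8 similar
  R7 @ bar1.0: B3->F4 leap 6st
  R4 @ bar3.0: A3/G5 m7 untreated
  R7 @ bar3.0: B3->G5 leap 20st
  R7 @ bar3.2: G5->C4 leap 19st
  R2 @ bar4.0: A3/C4 m3 -> B3/B4 P8 similar
  R7 @ bar4.0: C4->B4 leap 11st

No (7 violations)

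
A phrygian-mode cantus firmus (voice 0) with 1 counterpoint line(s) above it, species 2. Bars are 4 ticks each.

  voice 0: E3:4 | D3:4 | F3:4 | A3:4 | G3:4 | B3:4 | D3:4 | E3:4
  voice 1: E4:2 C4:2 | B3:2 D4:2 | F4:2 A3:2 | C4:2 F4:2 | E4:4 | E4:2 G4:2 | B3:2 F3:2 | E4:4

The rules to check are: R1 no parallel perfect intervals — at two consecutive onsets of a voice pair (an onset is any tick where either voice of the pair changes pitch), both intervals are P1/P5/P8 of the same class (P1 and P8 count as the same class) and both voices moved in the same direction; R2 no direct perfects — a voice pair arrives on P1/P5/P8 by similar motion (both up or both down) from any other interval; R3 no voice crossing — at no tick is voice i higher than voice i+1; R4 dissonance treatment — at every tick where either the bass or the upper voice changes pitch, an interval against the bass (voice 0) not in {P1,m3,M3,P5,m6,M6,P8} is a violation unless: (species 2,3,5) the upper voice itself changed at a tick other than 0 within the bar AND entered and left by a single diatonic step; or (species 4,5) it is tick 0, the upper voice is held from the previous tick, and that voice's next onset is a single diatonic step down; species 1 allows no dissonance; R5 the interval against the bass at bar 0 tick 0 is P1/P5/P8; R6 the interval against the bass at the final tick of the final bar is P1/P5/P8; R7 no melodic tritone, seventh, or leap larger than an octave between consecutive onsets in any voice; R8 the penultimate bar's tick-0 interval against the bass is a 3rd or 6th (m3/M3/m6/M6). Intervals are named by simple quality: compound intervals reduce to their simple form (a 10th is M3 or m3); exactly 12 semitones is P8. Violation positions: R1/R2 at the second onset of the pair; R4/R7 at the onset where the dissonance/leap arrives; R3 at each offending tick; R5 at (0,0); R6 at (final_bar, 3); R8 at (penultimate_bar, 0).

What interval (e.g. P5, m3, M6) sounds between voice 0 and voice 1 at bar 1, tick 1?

M6

voice 0=D3 voice 1=B3 -> M6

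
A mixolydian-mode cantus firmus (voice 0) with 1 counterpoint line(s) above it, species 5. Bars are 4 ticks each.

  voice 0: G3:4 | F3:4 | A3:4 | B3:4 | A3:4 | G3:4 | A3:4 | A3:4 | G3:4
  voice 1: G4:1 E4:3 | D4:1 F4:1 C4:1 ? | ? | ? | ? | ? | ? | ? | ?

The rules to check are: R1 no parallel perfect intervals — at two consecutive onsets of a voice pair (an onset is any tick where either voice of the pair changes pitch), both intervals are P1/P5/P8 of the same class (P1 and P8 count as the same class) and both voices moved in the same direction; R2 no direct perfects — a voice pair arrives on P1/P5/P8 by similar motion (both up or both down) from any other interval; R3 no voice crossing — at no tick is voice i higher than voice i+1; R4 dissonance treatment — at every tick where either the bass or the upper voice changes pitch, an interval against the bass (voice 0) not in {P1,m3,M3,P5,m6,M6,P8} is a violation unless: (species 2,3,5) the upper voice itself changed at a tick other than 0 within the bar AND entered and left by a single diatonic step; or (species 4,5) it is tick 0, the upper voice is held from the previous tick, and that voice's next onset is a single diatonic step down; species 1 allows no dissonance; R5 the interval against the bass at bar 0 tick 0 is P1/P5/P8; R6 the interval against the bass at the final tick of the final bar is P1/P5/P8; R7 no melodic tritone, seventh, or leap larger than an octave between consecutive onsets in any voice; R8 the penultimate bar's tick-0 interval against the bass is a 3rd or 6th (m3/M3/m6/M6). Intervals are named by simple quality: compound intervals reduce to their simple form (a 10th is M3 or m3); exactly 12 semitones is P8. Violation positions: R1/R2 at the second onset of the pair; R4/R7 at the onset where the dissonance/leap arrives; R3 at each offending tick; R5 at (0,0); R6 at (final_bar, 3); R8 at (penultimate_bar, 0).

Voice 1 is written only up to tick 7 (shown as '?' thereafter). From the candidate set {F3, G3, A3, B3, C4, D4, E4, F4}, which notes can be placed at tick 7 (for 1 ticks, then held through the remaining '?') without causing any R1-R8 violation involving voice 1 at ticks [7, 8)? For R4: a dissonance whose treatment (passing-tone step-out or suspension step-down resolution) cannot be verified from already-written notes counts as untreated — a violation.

{A3, C4, D4, F3, F4}

F3: legal
G3: violates R4
A3: legal
B3: violates R4
C4: legal
D4: legal
E4: violates R4
F4: legal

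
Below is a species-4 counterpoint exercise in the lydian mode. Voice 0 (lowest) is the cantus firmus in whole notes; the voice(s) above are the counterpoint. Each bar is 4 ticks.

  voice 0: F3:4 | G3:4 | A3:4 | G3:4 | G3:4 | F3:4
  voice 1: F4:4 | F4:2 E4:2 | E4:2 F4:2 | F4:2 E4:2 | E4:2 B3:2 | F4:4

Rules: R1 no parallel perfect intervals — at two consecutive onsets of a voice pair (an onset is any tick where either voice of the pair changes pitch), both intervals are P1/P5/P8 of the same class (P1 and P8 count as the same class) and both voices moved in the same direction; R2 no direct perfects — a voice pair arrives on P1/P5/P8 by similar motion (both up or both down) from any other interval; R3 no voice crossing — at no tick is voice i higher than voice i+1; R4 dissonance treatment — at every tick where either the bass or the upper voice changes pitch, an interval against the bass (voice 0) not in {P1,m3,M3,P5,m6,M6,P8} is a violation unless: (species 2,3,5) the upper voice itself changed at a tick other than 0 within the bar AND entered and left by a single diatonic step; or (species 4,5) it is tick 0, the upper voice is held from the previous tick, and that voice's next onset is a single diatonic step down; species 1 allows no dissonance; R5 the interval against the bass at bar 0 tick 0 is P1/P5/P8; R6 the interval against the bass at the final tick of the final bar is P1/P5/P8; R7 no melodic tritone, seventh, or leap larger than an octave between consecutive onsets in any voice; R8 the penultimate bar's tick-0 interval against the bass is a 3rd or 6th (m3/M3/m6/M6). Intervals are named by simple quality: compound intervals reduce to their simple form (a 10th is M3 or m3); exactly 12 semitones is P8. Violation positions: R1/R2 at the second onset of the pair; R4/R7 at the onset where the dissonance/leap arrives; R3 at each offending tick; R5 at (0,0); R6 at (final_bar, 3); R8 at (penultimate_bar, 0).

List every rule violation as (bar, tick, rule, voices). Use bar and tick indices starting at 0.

(5, 0, R7, (1,))

bar 0: v0=F3 v1=F4 downbeat P8
bar 1: v0=G3 v1=F4 downbeat m7
bar 2: v0=A3 v1=E4 downbeat P5
bar 3: v0=G3 v1=F4 downbeat m7
bar 4: v0=G3 v1=E4 downbeat M6
bar 5: v0=F3 v1=F4 downbeat P8
  -> R7 @ bar 5 tick 0 v(1,): B3->F4 leap 6st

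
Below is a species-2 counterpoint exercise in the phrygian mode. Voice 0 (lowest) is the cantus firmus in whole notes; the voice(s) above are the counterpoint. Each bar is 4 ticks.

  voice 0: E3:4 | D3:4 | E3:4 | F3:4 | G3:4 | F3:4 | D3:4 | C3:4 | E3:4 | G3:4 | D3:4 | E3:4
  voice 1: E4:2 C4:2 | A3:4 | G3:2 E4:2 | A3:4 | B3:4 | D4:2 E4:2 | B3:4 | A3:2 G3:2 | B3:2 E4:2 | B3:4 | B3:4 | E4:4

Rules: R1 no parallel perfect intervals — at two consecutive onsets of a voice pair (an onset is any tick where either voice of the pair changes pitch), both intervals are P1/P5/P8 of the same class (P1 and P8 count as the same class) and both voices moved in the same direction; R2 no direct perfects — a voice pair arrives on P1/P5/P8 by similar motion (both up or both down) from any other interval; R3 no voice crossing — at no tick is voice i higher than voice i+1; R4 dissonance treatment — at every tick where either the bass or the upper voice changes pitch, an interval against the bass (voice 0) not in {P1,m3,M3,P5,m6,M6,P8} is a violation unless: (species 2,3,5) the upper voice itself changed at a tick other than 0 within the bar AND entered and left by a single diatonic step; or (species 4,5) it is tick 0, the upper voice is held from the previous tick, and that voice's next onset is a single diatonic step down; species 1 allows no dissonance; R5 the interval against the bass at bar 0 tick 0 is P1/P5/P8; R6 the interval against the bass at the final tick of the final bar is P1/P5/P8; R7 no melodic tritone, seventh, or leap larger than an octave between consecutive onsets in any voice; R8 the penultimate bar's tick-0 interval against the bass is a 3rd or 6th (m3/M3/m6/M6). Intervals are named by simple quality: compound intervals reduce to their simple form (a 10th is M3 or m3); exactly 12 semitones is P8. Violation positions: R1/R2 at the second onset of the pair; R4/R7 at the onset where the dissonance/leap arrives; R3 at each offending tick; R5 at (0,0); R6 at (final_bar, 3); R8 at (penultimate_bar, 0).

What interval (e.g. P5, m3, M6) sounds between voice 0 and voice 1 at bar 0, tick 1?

P8

voice 0=E3 voice 1=E4 -> P8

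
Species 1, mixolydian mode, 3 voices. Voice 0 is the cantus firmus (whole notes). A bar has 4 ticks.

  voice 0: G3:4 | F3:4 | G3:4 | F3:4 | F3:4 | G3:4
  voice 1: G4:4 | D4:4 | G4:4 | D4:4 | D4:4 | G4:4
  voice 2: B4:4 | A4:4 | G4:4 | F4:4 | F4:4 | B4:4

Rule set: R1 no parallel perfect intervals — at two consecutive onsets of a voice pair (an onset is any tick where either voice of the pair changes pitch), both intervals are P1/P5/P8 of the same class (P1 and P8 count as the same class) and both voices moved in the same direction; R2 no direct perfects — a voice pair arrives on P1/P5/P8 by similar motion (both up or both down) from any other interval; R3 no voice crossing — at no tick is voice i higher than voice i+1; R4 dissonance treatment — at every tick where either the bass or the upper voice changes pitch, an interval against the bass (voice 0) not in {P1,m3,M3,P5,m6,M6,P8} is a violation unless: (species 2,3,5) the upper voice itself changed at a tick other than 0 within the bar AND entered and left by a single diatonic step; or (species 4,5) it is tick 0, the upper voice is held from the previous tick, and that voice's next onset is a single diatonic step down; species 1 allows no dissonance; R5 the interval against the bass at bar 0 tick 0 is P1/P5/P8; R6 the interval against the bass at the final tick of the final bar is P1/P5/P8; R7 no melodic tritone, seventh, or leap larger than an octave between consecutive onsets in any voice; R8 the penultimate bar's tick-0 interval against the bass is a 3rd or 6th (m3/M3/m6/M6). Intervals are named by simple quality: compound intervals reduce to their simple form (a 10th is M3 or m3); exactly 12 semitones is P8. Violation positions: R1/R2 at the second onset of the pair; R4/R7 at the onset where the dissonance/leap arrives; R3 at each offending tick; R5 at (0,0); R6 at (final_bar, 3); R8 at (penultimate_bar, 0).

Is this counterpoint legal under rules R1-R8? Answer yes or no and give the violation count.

No (8 violations)

bar 0: v0=G3 v1=G4 v2=B4 (M3)
bar 1: v0=F3 v1=D4 v2=A4 (M3)
bar 2: v0=G3 v1=G4 v2=G4 (P8)
bar 3: v0=F3 v1=D4 v2=F4 (P8)
bar 4: v0=F3 v1=D4 v2=F4 (P8)
bar 5: v0=G3 v1=G4 v2=B4 (M3)
  R5 @ bar0.0: opens on M3
  R2 @ bar1.0: G4/B4 M3 -> D4/A4 P5 similar
  R2 @ bar2.0: F3/D4 M6 -> G3/G4 P8 similar
  R1 @ bar3.0: G3/G4 P8 -> F3/F4 P8 similar
  R8 @ bar4.0: penult P8 not 3rd/6th
  R2 @ bar5.0: F3/D4 M6 -> G3/G4 P8 similar
  R7 @ bar5.0: F4->B4 leap 6st
  R6 @ bar5.3: closes on M3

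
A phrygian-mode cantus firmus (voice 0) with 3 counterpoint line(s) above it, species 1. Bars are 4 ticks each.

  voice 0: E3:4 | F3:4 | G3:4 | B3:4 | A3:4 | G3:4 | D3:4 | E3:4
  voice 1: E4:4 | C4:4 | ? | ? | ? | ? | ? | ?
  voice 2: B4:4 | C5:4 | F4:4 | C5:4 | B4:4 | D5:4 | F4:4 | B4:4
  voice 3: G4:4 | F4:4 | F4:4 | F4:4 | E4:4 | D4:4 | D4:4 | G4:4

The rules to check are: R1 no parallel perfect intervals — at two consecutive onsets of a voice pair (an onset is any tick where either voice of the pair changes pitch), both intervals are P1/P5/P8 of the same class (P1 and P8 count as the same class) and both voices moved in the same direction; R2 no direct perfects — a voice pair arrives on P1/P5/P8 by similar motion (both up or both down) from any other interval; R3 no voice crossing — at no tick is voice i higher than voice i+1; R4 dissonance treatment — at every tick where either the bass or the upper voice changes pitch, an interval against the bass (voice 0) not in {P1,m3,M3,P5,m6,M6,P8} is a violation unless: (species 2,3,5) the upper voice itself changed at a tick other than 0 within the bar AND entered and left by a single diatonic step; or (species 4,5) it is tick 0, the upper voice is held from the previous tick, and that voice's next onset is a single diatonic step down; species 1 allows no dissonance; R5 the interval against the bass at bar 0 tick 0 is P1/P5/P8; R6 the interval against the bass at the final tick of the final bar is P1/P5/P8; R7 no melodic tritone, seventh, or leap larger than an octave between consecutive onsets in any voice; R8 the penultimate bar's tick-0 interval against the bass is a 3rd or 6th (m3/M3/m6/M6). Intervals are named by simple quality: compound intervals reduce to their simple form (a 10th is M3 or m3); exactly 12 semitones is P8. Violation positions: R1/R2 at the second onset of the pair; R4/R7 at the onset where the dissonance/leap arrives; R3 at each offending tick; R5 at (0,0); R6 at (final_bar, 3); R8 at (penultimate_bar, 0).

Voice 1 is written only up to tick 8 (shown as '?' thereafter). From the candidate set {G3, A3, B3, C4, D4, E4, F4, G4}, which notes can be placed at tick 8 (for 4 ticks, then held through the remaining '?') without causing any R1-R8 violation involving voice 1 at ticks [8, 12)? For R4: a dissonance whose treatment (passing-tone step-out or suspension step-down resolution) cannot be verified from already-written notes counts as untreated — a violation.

{B3, E4, G3}

G3: legal
A3: violates R4
B3: legal
C4: violates R4
D4: violates R1
E4: legal
F4: violates R4
G4: violates R2,R3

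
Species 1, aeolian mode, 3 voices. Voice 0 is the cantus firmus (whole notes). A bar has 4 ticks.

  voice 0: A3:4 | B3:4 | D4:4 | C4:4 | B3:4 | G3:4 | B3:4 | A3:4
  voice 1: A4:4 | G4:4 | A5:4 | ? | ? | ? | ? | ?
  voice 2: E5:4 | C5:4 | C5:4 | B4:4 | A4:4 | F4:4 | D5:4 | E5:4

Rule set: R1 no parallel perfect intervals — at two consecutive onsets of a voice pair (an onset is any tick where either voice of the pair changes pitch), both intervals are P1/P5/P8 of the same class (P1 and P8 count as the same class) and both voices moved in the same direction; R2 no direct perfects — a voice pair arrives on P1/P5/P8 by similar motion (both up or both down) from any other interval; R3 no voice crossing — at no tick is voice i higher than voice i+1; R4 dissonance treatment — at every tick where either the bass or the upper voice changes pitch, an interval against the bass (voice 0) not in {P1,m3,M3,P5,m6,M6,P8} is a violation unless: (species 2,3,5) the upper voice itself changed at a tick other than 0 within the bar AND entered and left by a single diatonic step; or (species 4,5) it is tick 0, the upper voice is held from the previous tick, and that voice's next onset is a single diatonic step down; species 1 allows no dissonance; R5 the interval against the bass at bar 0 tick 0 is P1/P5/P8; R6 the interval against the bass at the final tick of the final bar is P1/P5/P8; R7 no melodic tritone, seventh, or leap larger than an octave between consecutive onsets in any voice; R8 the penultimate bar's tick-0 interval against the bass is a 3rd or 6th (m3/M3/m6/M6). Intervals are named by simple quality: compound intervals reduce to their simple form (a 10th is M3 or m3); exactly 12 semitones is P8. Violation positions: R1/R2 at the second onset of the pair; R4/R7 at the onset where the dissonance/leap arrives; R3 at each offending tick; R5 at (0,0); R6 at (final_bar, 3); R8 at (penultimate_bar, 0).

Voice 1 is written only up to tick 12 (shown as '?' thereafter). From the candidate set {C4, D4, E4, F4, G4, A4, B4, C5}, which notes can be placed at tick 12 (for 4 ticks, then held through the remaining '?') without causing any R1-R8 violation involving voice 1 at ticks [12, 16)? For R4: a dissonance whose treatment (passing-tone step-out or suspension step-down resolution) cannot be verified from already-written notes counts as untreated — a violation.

C4: violates R2,R7
D4: violates R4,R7
E4: violates R2,R7
F4: violates R4,R7
G4: violates R1,R7
A4: legal
B4: violates R2,R4,R7
C5: violates R2,R3

{A4}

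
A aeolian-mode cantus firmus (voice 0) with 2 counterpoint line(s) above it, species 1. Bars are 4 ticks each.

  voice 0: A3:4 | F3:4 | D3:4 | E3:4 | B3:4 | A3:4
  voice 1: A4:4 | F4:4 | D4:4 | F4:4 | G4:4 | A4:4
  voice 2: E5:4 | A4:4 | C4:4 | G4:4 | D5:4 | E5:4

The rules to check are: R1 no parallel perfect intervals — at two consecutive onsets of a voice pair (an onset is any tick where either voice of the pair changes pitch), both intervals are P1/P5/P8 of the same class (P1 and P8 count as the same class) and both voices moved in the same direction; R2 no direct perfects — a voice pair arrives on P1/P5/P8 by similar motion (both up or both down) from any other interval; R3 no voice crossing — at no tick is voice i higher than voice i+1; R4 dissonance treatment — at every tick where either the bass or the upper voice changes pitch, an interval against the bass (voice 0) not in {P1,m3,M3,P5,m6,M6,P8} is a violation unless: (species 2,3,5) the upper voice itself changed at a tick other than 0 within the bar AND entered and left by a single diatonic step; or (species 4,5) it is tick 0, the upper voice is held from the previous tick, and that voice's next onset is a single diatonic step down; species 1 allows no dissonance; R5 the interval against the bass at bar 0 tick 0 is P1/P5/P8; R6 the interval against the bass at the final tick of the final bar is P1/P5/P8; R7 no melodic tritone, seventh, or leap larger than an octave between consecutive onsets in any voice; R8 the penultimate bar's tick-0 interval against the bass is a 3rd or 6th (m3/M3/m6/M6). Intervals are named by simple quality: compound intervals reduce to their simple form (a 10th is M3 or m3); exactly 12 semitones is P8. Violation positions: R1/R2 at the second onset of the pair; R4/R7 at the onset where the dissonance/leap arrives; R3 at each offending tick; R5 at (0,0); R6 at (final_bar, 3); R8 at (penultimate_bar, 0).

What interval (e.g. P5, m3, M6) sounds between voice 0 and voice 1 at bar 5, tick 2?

P8

voice 0=A3 voice 1=A4 -> P8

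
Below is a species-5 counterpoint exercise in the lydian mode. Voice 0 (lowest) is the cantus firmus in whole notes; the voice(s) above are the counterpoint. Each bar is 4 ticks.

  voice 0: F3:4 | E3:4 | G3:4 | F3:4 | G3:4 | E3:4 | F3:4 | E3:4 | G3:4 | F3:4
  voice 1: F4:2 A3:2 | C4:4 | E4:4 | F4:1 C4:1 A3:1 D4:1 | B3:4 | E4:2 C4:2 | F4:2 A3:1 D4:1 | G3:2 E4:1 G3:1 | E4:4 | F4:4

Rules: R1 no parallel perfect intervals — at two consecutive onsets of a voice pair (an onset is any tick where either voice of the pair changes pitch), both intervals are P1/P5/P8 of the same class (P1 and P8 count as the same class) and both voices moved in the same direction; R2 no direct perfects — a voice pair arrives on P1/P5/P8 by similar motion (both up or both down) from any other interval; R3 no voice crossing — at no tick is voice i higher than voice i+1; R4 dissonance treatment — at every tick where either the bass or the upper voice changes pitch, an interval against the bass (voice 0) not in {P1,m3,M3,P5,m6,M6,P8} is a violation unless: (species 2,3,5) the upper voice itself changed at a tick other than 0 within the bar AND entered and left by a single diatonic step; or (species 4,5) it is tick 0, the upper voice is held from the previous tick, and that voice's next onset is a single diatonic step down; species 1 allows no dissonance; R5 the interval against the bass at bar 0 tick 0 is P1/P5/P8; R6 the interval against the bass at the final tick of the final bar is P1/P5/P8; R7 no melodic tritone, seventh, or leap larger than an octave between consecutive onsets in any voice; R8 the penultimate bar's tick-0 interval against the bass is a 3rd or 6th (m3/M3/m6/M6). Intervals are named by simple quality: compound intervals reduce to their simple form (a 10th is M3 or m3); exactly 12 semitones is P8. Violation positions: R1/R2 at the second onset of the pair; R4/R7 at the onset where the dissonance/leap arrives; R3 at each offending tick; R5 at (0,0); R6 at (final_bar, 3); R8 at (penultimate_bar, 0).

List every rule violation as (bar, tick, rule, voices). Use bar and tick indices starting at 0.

bar 0: v0=F3 v1=F4 downbeat P8
bar 1: v0=E3 v1=C4 downbeat m6
bar 2: v0=G3 v1=E4 downbeat M6
bar 3: v0=F3 v1=F4 downbeat P8
bar 4: v0=G3 v1=B3 downbeat M3
bar 5: v0=E3 v1=E4 downbeat P8
bar 6: v0=F3 v1=F4 downbeat P8
bar 7: v0=E3 v1=G3 downbeat m3
bar 8: v0=G3 v1=E4 downbeat M6
bar 9: v0=F3 v1=F4 downbeat P8
  -> R2 @ bar 6 tick 0 v(0, 1): E3/C4 m6 -> F3/F4 P8 similar

(6, 0, R2, (0, 1))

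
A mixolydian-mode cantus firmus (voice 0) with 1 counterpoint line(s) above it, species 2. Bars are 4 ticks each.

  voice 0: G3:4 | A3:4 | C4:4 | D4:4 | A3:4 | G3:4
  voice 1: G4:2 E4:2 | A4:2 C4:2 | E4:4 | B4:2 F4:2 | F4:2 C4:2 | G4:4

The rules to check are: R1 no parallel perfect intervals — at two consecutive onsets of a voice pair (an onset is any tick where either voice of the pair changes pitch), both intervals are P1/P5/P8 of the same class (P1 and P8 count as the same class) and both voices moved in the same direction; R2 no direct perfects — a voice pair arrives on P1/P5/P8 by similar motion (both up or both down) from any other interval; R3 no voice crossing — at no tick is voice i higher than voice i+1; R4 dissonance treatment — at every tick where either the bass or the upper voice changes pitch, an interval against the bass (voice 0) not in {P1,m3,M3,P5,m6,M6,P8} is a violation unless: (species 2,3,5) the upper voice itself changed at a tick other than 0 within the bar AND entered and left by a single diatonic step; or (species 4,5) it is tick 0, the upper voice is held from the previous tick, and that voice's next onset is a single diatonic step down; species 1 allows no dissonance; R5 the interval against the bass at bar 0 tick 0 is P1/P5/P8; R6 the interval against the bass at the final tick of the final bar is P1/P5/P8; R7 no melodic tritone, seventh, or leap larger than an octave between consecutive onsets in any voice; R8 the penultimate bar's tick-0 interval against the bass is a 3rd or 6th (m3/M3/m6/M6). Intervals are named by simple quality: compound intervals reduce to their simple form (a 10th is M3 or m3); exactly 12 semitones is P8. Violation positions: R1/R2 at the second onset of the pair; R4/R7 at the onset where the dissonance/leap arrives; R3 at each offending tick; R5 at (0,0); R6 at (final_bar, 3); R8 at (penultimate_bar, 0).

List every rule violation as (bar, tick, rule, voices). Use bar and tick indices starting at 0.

bar 0: v0=G3 v1=G4 downbeat P8
bar 1: v0=A3 v1=A4 downbeat P8
bar 2: v0=C4 v1=E4 downbeat M3
bar 3: v0=D4 v1=B4 downbeat M6
bar 4: v0=A3 v1=F4 downbeat m6
bar 5: v0=G3 v1=G4 downbeat P8
  -> R2 @ bar 1 tick 0 v(0, 1): G3/E4 M6 -> A3/A4 P8 similar
  -> R7 @ bar 3 tick 2 v(1,): B4->F4 leap 6st

(1, 0, R2, (0, 1))
(3, 2, R7, (1,))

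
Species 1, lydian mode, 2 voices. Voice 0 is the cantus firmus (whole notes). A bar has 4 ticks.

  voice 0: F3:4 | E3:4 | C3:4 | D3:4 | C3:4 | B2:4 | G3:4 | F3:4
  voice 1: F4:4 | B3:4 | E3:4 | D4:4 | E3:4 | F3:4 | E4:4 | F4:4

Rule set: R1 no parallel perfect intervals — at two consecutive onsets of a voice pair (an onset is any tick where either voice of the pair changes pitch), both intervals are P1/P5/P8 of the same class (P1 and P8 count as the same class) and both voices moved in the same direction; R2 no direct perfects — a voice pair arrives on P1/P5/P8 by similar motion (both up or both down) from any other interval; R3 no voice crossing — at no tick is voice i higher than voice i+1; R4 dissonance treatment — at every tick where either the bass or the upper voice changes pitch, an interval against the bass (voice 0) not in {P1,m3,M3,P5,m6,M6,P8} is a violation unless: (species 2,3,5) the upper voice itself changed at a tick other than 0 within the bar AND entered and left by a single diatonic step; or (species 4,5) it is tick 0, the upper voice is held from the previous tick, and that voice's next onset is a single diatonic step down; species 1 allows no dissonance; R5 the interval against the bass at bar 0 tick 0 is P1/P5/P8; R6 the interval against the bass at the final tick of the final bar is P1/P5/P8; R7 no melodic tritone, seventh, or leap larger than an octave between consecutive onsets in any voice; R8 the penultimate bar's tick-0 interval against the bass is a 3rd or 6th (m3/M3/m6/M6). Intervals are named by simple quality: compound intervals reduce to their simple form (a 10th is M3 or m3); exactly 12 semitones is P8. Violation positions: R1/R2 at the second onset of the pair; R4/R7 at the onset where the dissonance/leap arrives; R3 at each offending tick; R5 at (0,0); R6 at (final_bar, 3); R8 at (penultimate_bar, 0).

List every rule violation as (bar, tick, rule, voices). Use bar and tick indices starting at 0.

bar 0: v0=F3 v1=F4 downbeat P8
bar 1: v0=E3 v1=B3 downbeat P5
bar 2: v0=C3 v1=E3 downbeat M3
bar 3: v0=D3 v1=D4 downbeat P8
bar 4: v0=C3 v1=E3 downbeat M3
bar 5: v0=B2 v1=F3 downbeat TT
bar 6: v0=G3 v1=E4 downbeat M6
bar 7: v0=F3 v1=F4 downbeat P8
  -> R2 @ bar 1 tick 0 v(0, 1): F3/F4 P8 -> E3/B3 P5 similar
  -> R7 @ bar 1 tick 0 v(1,): F4->B3 leap 6st
  -> R2 @ bar 3 tick 0 v(0, 1): C3/E3 M3 -> D3/D4 P8 similar
  -> R7 @ bar 3 tick 0 v(1,): E3->D4 leap 10st
  -> R7 @ bar 4 tick 0 v(1,): D4->E3 leap 10st
  -> R4 @ bar 5 tick 0 v(0, 1): B2/F3 TT untreated
  -> R7 @ bar 6 tick 0 v(1,): F3->E4 leap 11st

(1, 0, R2, (0, 1))
(1, 0, R7, (1,))
(3, 0, R2, (0, 1))
(3, 0, R7, (1,))
(4, 0, R7, (1,))
(5, 0, R4, (0, 1))
(6, 0, R7, (1,))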